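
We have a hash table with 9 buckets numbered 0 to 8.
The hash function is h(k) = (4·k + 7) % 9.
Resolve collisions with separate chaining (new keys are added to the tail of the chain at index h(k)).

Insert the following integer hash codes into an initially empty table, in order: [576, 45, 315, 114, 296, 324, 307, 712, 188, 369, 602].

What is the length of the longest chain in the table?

Insert 576: h=7, bucket 7 empty → new chain.
Insert 45: h=7, bucket 7 nonempty → append to chain.
Insert 315: h=7, bucket 7 nonempty → append to chain.
Insert 114: h=4, bucket 4 empty → new chain.
Insert 296: h=3, bucket 3 empty → new chain.
Insert 324: h=7, bucket 7 nonempty → append to chain.
Insert 307: h=2, bucket 2 empty → new chain.
Insert 712: h=2, bucket 2 nonempty → append to chain.
Insert 188: h=3, bucket 3 nonempty → append to chain.
Insert 369: h=7, bucket 7 nonempty → append to chain.
Insert 602: h=3, bucket 3 nonempty → append to chain.
Final buckets:
0: ∅
1: ∅
2: 307 -> 712
3: 296 -> 188 -> 602
4: 114
5: ∅
6: ∅
7: 576 -> 45 -> 315 -> 324 -> 369
8: ∅

5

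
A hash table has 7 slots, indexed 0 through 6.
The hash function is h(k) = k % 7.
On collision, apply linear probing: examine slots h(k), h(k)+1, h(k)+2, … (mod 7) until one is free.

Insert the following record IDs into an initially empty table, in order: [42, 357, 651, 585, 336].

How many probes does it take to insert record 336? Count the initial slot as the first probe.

42 hashes to 0; slot 0 is free => place at 0.
357 hashes to 0; 0 taken => place at 1.
651 hashes to 0; 0,1 taken => place at 2.
585 hashes to 4; slot 4 is free => place at 4.
336 hashes to 0; 0,1,2 taken => place at 3.
Table: [42, 357, 651, 336, 585, ., .]

4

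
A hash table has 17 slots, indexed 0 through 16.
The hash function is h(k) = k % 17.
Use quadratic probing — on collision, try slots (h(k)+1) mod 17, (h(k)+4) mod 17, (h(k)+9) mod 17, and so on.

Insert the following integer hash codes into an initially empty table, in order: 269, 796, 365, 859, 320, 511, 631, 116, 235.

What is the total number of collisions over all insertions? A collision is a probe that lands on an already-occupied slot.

12

269: h=14 -> slot 14
796: h=14, probe 14,15 -> slot 15
365: h=8 -> slot 8
859: h=9 -> slot 9
320: h=14, probe 14,15,1 -> slot 1
511: h=1, probe 1,2 -> slot 2
631: h=2, probe 2,3 -> slot 3
116: h=14, probe 14,15,1,6 -> slot 6
235: h=14, probe 14,15,1,6,13 -> slot 13
Table: [-, 320, 511, 631, -, -, 116, -, 365, 859, -, -, -, 235, 269, 796, -]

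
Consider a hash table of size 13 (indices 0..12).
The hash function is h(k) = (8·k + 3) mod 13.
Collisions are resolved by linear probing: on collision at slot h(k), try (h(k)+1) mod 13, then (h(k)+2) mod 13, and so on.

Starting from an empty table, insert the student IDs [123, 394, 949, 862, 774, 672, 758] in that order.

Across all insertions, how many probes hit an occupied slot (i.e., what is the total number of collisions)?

6

123 hashes to 12; slot 12 is free → place at 12.
394 hashes to 9; slot 9 is free → place at 9.
949 hashes to 3; slot 3 is free → place at 3.
862 hashes to 9; 9 taken → place at 10.
774 hashes to 7; slot 7 is free → place at 7.
672 hashes to 10; 10 taken → place at 11.
758 hashes to 9; 9,10,11,12 taken → place at 0.
Table: [758, -, -, 949, -, -, -, 774, -, 394, 862, 672, 123]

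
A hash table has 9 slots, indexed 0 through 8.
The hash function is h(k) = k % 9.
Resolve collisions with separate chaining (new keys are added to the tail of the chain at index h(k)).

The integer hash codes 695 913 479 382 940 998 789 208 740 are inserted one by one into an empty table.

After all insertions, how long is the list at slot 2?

3

695 → bucket 2
913 → bucket 4
479 → bucket 2 (collision)
382 → bucket 4 (collision)
940 → bucket 4 (collision)
998 → bucket 8
789 → bucket 6
208 → bucket 1
740 → bucket 2 (collision)
Final buckets:
0: -
1: 208
2: 695 -> 479 -> 740
3: -
4: 913 -> 382 -> 940
5: -
6: 789
7: -
8: 998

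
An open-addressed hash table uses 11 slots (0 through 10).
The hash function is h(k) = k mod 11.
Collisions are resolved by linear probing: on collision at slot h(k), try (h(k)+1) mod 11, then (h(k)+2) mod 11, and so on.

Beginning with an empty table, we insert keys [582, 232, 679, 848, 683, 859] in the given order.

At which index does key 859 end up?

4

582 hashes to 10; slot 10 is free => place at 10.
232 hashes to 1; slot 1 is free => place at 1.
679 hashes to 8; slot 8 is free => place at 8.
848 hashes to 1; 1 taken => place at 2.
683 hashes to 1; 1,2 taken => place at 3.
859 hashes to 1; 1,2,3 taken => place at 4.
Table: [-, 232, 848, 683, 859, -, -, -, 679, -, 582]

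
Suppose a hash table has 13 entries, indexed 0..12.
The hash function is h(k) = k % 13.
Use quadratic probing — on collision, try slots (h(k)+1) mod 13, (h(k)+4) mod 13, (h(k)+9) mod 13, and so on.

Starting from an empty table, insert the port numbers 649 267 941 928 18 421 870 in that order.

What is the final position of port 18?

9

649 hashes to 12; slot 12 is free => place at 12.
267 hashes to 7; slot 7 is free => place at 7.
941 hashes to 5; slot 5 is free => place at 5.
928 hashes to 5; 5 taken => place at 6.
18 hashes to 5; 5,6 taken => place at 9.
421 hashes to 5; 5,6,9 taken => place at 1.
870 hashes to 12; 12 taken => place at 0.
Table: [870, 421, -, -, -, 941, 928, 267, -, 18, -, -, 649]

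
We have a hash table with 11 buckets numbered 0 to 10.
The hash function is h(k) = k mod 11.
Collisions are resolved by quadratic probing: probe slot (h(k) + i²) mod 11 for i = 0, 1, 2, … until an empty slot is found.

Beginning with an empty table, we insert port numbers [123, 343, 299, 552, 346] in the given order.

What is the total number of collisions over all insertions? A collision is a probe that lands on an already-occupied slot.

123 hashes to 2; slot 2 is free -> place at 2.
343 hashes to 2; 2 taken -> place at 3.
299 hashes to 2; 2,3 taken -> place at 6.
552 hashes to 2; 2,3,6 taken -> place at 0.
346 hashes to 5; slot 5 is free -> place at 5.
Table: [552, _, 123, 343, _, 346, 299, _, _, _, _]

6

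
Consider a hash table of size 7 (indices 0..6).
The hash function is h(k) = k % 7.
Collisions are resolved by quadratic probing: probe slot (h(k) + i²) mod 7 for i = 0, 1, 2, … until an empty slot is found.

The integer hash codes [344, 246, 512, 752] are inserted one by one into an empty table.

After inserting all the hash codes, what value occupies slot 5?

344 hashes to 1; slot 1 is free => place at 1.
246 hashes to 1; 1 taken => place at 2.
512 hashes to 1; 1,2 taken => place at 5.
752 hashes to 3; slot 3 is free => place at 3.
Table: [—, 344, 246, 752, —, 512, —]

512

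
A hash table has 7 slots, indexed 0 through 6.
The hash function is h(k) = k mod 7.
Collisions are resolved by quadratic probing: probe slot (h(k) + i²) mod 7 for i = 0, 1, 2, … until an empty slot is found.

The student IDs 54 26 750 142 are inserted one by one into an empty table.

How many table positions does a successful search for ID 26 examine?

2

54 hashes to 5; slot 5 is free -> place at 5.
26 hashes to 5; 5 taken -> place at 6.
750 hashes to 1; slot 1 is free -> place at 1.
142 hashes to 2; slot 2 is free -> place at 2.
Table: [—, 750, 142, —, —, 54, 26]
Lookup 26: h=5, probe 5,6 → found at 6.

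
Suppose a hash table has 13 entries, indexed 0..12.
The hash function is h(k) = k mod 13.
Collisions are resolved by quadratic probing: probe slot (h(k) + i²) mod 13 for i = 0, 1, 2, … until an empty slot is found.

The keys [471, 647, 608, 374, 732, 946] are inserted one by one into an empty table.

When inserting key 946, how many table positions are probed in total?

471: h=3 → slot 3
647: h=10 → slot 10
608: h=10, probe 10,11 → slot 11
374: h=10, probe 10,11,1 → slot 1
732: h=4 → slot 4
946: h=10, probe 10,11,1,6 → slot 6
Table: [-, 374, -, 471, 732, -, 946, -, -, -, 647, 608, -]

4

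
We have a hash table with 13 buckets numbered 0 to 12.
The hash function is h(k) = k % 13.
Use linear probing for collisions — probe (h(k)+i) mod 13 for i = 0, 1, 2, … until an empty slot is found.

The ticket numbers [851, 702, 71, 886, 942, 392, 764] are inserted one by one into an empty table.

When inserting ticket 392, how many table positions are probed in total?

2

Insert 851: h=6, slot 6 empty => index 6.
Insert 702: h=0, slot 0 empty => index 0.
Insert 71: h=6, slot 6 occupied => index 7.
Insert 886: h=2, slot 2 empty => index 2.
Insert 942: h=6, slots 6,7 occupied => index 8.
Insert 392: h=2, slot 2 occupied => index 3.
Insert 764: h=10, slot 10 empty => index 10.
Table: [702, -, 886, 392, -, -, 851, 71, 942, -, 764, -, -]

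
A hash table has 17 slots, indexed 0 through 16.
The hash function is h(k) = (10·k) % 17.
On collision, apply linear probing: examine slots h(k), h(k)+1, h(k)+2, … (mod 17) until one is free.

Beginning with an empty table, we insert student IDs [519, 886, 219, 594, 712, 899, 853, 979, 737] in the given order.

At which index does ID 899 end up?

519 hashes to 5; slot 5 is free → place at 5.
886 hashes to 3; slot 3 is free → place at 3.
219 hashes to 14; slot 14 is free → place at 14.
594 hashes to 7; slot 7 is free → place at 7.
712 hashes to 14; 14 taken → place at 15.
899 hashes to 14; 14,15 taken → place at 16.
853 hashes to 13; slot 13 is free → place at 13.
979 hashes to 15; 15,16 taken → place at 0.
737 hashes to 9; slot 9 is free → place at 9.
Table: [979, -, -, 886, -, 519, -, 594, -, 737, -, -, -, 853, 219, 712, 899]

16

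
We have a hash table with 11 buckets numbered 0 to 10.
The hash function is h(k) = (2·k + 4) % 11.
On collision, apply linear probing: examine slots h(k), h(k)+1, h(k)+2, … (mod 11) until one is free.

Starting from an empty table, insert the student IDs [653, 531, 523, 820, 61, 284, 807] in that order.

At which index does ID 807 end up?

653: h=1 -> slot 1
531: h=10 -> slot 10
523: h=5 -> slot 5
820: h=5, probe 5,6 -> slot 6
61: h=5, probe 5,6,7 -> slot 7
284: h=0 -> slot 0
807: h=1, probe 1,2 -> slot 2
Table: [284, 653, 807, ∅, ∅, 523, 820, 61, ∅, ∅, 531]

2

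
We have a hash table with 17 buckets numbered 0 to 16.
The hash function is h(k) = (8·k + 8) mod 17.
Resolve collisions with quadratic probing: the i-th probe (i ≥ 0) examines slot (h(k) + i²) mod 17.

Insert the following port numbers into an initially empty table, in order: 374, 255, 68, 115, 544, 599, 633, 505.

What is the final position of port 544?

0

374 hashes to 8; slot 8 is free → place at 8.
255 hashes to 8; 8 taken → place at 9.
68 hashes to 8; 8,9 taken → place at 12.
115 hashes to 10; slot 10 is free → place at 10.
544 hashes to 8; 8,9,12 taken → place at 0.
599 hashes to 6; slot 6 is free → place at 6.
633 hashes to 6; 6 taken → place at 7.
505 hashes to 2; slot 2 is free → place at 2.
Table: [544, ., 505, ., ., ., 599, 633, 374, 255, 115, ., 68, ., ., ., .]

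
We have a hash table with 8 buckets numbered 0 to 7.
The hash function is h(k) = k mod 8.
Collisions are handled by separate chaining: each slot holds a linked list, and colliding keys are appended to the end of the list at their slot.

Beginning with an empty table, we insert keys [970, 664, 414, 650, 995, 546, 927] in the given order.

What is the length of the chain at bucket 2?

3

970 -> bucket 2
664 -> bucket 0
414 -> bucket 6
650 -> bucket 2 (collision)
995 -> bucket 3
546 -> bucket 2 (collision)
927 -> bucket 7
Final buckets:
0: 664
1: ∅
2: 970 -> 650 -> 546
3: 995
4: ∅
5: ∅
6: 414
7: 927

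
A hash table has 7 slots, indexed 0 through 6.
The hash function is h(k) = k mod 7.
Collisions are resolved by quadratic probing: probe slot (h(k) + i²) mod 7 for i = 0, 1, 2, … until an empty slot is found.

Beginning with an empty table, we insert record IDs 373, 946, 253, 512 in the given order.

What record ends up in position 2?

373

Insert 373: h=2, slot 2 empty → index 2.
Insert 946: h=1, slot 1 empty → index 1.
Insert 253: h=1, slots 1,2 occupied → index 5.
Insert 512: h=1, slots 1,2,5 occupied → index 3.
Table: [∅, 946, 373, 512, ∅, 253, ∅]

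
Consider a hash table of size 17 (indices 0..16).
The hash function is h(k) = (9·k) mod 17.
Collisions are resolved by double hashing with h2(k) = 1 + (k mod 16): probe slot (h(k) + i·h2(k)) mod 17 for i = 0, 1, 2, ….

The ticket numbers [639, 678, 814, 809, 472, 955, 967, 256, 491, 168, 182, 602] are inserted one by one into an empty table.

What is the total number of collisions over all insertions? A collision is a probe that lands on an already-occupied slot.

639 hashes to 5; slot 5 is free => place at 5.
678 hashes to 16; slot 16 is free => place at 16.
814 hashes to 16, h2=15; 16 taken => place at 14.
809 hashes to 5, h2=10; 5 taken => place at 15.
472 hashes to 15, h2=9; 15 taken => place at 7.
955 hashes to 10; slot 10 is free => place at 10.
967 hashes to 16, h2=8; 16,7,15 taken => place at 6.
256 hashes to 9; slot 9 is free => place at 9.
491 hashes to 16, h2=12; 16 taken => place at 11.
168 hashes to 16, h2=9; 16 taken => place at 8.
182 hashes to 6, h2=7; 6 taken => place at 13.
602 hashes to 12; slot 12 is free => place at 12.
Table: [_, _, _, _, _, 639, 967, 472, 168, 256, 955, 491, 602, 182, 814, 809, 678]

9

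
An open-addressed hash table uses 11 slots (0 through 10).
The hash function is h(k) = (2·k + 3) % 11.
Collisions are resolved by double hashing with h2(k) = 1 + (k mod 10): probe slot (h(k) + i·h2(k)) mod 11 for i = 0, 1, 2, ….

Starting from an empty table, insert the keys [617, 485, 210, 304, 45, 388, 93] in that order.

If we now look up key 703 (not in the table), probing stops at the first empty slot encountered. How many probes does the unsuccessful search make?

7

617: h=5 => slot 5
485: h=5, h2=6, probe 5,0 => slot 0
210: h=5, h2=1, probe 5,6 => slot 6
304: h=6, h2=5, probe 6,0,5,10 => slot 10
45: h=5, h2=6, probe 5,0,6,1 => slot 1
388: h=9 => slot 9
93: h=2 => slot 2
Table: [485, 45, 93, ∅, ∅, 617, 210, ∅, ∅, 388, 304]
Lookup 703: h=1, h2=4, probe 1,5,9,2,6,10,3 → slot 3 empty, not found.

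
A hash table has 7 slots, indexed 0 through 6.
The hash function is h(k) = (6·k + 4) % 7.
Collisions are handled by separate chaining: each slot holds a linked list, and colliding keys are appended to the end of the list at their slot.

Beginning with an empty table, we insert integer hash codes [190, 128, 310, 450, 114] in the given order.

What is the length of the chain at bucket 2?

190 -> bucket 3
128 -> bucket 2
310 -> bucket 2 (collision)
450 -> bucket 2 (collision)
114 -> bucket 2 (collision)
Final buckets:
0: ∅
1: ∅
2: 128 -> 310 -> 450 -> 114
3: 190
4: ∅
5: ∅
6: ∅

4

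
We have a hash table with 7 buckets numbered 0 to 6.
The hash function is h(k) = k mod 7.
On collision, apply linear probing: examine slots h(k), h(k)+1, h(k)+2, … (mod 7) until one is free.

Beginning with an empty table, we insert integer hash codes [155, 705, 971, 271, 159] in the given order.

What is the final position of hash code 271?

155 hashes to 1; slot 1 is free -> place at 1.
705 hashes to 5; slot 5 is free -> place at 5.
971 hashes to 5; 5 taken -> place at 6.
271 hashes to 5; 5,6 taken -> place at 0.
159 hashes to 5; 5,6,0,1 taken -> place at 2.
Table: [271, 155, 159, ., ., 705, 971]

0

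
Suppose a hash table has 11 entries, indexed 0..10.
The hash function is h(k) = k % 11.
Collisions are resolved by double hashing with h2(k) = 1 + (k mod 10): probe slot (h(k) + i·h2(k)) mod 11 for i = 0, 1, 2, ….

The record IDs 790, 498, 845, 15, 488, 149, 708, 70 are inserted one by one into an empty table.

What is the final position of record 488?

790: h=9 -> slot 9
498: h=3 -> slot 3
845: h=9, h2=6, probe 9,4 -> slot 4
15: h=4, h2=6, probe 4,10 -> slot 10
488: h=4, h2=9, probe 4,2 -> slot 2
149: h=6 -> slot 6
708: h=4, h2=9, probe 4,2,0 -> slot 0
70: h=4, h2=1, probe 4,5 -> slot 5
Table: [708, —, 488, 498, 845, 70, 149, —, —, 790, 15]

2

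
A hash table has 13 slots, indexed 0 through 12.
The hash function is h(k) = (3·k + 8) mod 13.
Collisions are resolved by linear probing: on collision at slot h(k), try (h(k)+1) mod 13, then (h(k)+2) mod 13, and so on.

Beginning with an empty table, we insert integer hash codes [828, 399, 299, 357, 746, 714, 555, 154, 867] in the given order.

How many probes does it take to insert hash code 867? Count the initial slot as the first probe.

828 hashes to 9; slot 9 is free → place at 9.
399 hashes to 9; 9 taken → place at 10.
299 hashes to 8; slot 8 is free → place at 8.
357 hashes to 0; slot 0 is free → place at 0.
746 hashes to 10; 10 taken → place at 11.
714 hashes to 5; slot 5 is free → place at 5.
555 hashes to 9; 9,10,11 taken → place at 12.
154 hashes to 2; slot 2 is free → place at 2.
867 hashes to 9; 9,10,11,12,0 taken → place at 1.
Table: [357, 867, 154, ., ., 714, ., ., 299, 828, 399, 746, 555]

6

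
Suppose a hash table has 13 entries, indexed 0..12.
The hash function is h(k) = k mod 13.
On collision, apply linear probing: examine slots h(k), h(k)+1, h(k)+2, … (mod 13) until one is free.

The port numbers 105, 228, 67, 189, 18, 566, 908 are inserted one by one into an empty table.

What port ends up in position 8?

105: h=1 -> slot 1
228: h=7 -> slot 7
67: h=2 -> slot 2
189: h=7, probe 7,8 -> slot 8
18: h=5 -> slot 5
566: h=7, probe 7,8,9 -> slot 9
908: h=11 -> slot 11
Table: [., 105, 67, ., ., 18, ., 228, 189, 566, ., 908, .]

189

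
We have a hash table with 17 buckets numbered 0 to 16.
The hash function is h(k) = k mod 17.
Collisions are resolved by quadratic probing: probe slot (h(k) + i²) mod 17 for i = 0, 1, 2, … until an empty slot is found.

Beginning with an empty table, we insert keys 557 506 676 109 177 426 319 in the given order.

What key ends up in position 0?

557 hashes to 13; slot 13 is free → place at 13.
506 hashes to 13; 13 taken → place at 14.
676 hashes to 13; 13,14 taken → place at 0.
109 hashes to 7; slot 7 is free → place at 7.
177 hashes to 7; 7 taken → place at 8.
426 hashes to 1; slot 1 is free → place at 1.
319 hashes to 13; 13,14,0 taken → place at 5.
Table: [676, 426, _, _, _, 319, _, 109, 177, _, _, _, _, 557, 506, _, _]

676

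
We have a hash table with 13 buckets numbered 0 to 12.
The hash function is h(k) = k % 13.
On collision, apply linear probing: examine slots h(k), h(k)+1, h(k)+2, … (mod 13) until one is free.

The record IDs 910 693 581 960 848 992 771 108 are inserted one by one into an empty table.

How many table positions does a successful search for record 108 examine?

4

Insert 910: h=0, slot 0 empty -> index 0.
Insert 693: h=4, slot 4 empty -> index 4.
Insert 581: h=9, slot 9 empty -> index 9.
Insert 960: h=11, slot 11 empty -> index 11.
Insert 848: h=3, slot 3 empty -> index 3.
Insert 992: h=4, slot 4 occupied -> index 5.
Insert 771: h=4, slots 4,5 occupied -> index 6.
Insert 108: h=4, slots 4,5,6 occupied -> index 7.
Table: [910, _, _, 848, 693, 992, 771, 108, _, 581, _, 960, _]
Lookup 108: h=4, probe 4,5,6,7 → found at 7.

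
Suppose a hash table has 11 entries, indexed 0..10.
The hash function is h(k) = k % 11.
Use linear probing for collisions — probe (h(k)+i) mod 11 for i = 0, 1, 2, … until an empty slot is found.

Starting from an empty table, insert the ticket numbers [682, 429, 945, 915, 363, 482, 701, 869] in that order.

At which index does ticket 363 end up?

682 hashes to 0; slot 0 is free -> place at 0.
429 hashes to 0; 0 taken -> place at 1.
945 hashes to 10; slot 10 is free -> place at 10.
915 hashes to 2; slot 2 is free -> place at 2.
363 hashes to 0; 0,1,2 taken -> place at 3.
482 hashes to 9; slot 9 is free -> place at 9.
701 hashes to 8; slot 8 is free -> place at 8.
869 hashes to 0; 0,1,2,3 taken -> place at 4.
Table: [682, 429, 915, 363, 869, _, _, _, 701, 482, 945]

3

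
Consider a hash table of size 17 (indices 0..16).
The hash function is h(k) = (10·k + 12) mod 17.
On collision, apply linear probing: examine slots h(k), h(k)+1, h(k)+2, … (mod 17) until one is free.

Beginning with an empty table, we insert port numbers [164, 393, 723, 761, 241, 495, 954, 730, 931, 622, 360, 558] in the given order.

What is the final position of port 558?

164 hashes to 3; slot 3 is free → place at 3.
393 hashes to 15; slot 15 is free → place at 15.
723 hashes to 0; slot 0 is free → place at 0.
761 hashes to 6; slot 6 is free → place at 6.
241 hashes to 8; slot 8 is free → place at 8.
495 hashes to 15; 15 taken → place at 16.
954 hashes to 15; 15,16,0 taken → place at 1.
730 hashes to 2; slot 2 is free → place at 2.
931 hashes to 6; 6 taken → place at 7.
622 hashes to 10; slot 10 is free → place at 10.
360 hashes to 8; 8 taken → place at 9.
558 hashes to 16; 16,0,1,2,3 taken → place at 4.
Table: [723, 954, 730, 164, 558, _, 761, 931, 241, 360, 622, _, _, _, _, 393, 495]

4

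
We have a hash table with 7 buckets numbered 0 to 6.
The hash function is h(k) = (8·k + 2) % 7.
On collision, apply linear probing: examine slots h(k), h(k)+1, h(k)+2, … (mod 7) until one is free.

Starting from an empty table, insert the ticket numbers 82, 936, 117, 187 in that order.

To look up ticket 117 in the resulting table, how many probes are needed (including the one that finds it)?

82 hashes to 0; slot 0 is free → place at 0.
936 hashes to 0; 0 taken → place at 1.
117 hashes to 0; 0,1 taken → place at 2.
187 hashes to 0; 0,1,2 taken → place at 3.
Table: [82, 936, 117, 187, -, -, -]
Lookup 117: h=0, probe 0,1,2 → found at 2.

3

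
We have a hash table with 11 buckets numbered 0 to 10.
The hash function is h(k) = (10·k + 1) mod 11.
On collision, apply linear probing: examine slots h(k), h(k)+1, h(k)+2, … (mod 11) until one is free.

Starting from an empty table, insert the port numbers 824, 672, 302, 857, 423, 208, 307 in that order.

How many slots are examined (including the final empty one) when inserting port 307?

Insert 824: h=2, slot 2 empty -> index 2.
Insert 672: h=0, slot 0 empty -> index 0.
Insert 302: h=7, slot 7 empty -> index 7.
Insert 857: h=2, slot 2 occupied -> index 3.
Insert 423: h=7, slot 7 occupied -> index 8.
Insert 208: h=2, slots 2,3 occupied -> index 4.
Insert 307: h=2, slots 2,3,4 occupied -> index 5.
Table: [672, -, 824, 857, 208, 307, -, 302, 423, -, -]

4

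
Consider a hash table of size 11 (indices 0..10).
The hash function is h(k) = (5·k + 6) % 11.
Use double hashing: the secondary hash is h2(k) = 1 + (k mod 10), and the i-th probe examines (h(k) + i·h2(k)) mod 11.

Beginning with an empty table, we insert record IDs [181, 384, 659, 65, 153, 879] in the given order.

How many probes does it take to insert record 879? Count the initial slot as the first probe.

181 hashes to 9; slot 9 is free → place at 9.
384 hashes to 1; slot 1 is free → place at 1.
659 hashes to 1, h2=10; 1 taken → place at 0.
65 hashes to 1, h2=6; 1 taken → place at 7.
153 hashes to 1, h2=4; 1 taken → place at 5.
879 hashes to 1, h2=10; 1,0 taken → place at 10.
Table: [659, 384, ∅, ∅, ∅, 153, ∅, 65, ∅, 181, 879]

3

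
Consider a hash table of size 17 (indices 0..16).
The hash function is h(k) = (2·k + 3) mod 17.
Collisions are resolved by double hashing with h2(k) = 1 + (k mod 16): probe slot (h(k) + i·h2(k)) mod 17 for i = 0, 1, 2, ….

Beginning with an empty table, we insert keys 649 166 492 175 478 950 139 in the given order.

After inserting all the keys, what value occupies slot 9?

Insert 649: h=9, slot 9 empty -> index 9.
Insert 166: h=12, slot 12 empty -> index 12.
Insert 492: h=1, slot 1 empty -> index 1.
Insert 175: h=13, slot 13 empty -> index 13.
Insert 478: h=7, slot 7 empty -> index 7.
Insert 950: h=16, slot 16 empty -> index 16.
Insert 139: h=9, h2=12, slot 9 occupied -> index 4.
Table: [_, 492, _, _, 139, _, _, 478, _, 649, _, _, 166, 175, _, _, 950]

649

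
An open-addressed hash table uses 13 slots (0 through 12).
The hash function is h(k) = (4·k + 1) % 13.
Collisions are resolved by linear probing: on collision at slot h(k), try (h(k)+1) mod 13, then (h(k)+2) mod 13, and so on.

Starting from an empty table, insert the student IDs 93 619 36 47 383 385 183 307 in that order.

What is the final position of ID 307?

11

93 hashes to 9; slot 9 is free -> place at 9.
619 hashes to 7; slot 7 is free -> place at 7.
36 hashes to 2; slot 2 is free -> place at 2.
47 hashes to 7; 7 taken -> place at 8.
383 hashes to 12; slot 12 is free -> place at 12.
385 hashes to 7; 7,8,9 taken -> place at 10.
183 hashes to 5; slot 5 is free -> place at 5.
307 hashes to 7; 7,8,9,10 taken -> place at 11.
Table: [—, —, 36, —, —, 183, —, 619, 47, 93, 385, 307, 383]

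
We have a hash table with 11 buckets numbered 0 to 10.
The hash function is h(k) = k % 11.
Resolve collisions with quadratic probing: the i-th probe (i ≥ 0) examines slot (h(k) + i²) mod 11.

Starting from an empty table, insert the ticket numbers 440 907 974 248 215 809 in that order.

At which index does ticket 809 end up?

440 hashes to 0; slot 0 is free -> place at 0.
907 hashes to 5; slot 5 is free -> place at 5.
974 hashes to 6; slot 6 is free -> place at 6.
248 hashes to 6; 6 taken -> place at 7.
215 hashes to 6; 6,7 taken -> place at 10.
809 hashes to 6; 6,7,10 taken -> place at 4.
Table: [440, ., ., ., 809, 907, 974, 248, ., ., 215]

4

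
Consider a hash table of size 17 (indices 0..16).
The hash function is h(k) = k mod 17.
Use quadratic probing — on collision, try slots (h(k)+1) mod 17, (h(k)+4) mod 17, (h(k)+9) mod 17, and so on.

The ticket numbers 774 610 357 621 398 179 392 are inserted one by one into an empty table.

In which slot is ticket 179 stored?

13

Insert 774: h=9, slot 9 empty => index 9.
Insert 610: h=15, slot 15 empty => index 15.
Insert 357: h=0, slot 0 empty => index 0.
Insert 621: h=9, slot 9 occupied => index 10.
Insert 398: h=7, slot 7 empty => index 7.
Insert 179: h=9, slots 9,10 occupied => index 13.
Insert 392: h=1, slot 1 empty => index 1.
Table: [357, 392, ., ., ., ., ., 398, ., 774, 621, ., ., 179, ., 610, .]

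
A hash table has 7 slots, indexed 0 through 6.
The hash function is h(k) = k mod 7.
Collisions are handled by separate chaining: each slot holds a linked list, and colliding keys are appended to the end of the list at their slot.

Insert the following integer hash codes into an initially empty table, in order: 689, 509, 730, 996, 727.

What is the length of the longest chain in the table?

Insert 689: h=3, bucket 3 empty -> new chain.
Insert 509: h=5, bucket 5 empty -> new chain.
Insert 730: h=2, bucket 2 empty -> new chain.
Insert 996: h=2, bucket 2 nonempty -> append to chain.
Insert 727: h=6, bucket 6 empty -> new chain.
Final buckets:
0: ∅
1: ∅
2: 730 -> 996
3: 689
4: ∅
5: 509
6: 727

2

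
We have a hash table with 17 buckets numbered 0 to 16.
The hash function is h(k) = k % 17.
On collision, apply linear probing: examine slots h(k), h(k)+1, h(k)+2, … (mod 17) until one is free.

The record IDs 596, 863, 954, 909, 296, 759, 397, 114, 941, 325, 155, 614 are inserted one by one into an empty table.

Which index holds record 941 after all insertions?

9

596 hashes to 1; slot 1 is free → place at 1.
863 hashes to 13; slot 13 is free → place at 13.
954 hashes to 2; slot 2 is free → place at 2.
909 hashes to 8; slot 8 is free → place at 8.
296 hashes to 7; slot 7 is free → place at 7.
759 hashes to 11; slot 11 is free → place at 11.
397 hashes to 6; slot 6 is free → place at 6.
114 hashes to 12; slot 12 is free → place at 12.
941 hashes to 6; 6,7,8 taken → place at 9.
325 hashes to 2; 2 taken → place at 3.
155 hashes to 2; 2,3 taken → place at 4.
614 hashes to 2; 2,3,4 taken → place at 5.
Table: [_, 596, 954, 325, 155, 614, 397, 296, 909, 941, _, 759, 114, 863, _, _, _]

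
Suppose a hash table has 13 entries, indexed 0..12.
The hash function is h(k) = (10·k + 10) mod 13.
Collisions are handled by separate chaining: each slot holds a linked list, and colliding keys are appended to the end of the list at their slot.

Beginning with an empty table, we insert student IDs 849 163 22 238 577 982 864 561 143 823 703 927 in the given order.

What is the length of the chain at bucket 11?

4

849 → bucket 11
163 → bucket 2
22 → bucket 9
238 → bucket 11 (collision)
577 → bucket 8
982 → bucket 2 (collision)
864 → bucket 5
561 → bucket 4
143 → bucket 10
823 → bucket 11 (collision)
703 → bucket 7
927 → bucket 11 (collision)
Final buckets:
0: .
1: .
2: 163 -> 982
3: .
4: 561
5: 864
6: .
7: 703
8: 577
9: 22
10: 143
11: 849 -> 238 -> 823 -> 927
12: .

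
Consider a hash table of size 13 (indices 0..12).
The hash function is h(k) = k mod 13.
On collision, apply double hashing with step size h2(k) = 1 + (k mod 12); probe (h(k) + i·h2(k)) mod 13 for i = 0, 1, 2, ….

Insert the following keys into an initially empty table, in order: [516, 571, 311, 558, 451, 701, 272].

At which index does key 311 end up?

11

Insert 516: h=9, slot 9 empty -> index 9.
Insert 571: h=12, slot 12 empty -> index 12.
Insert 311: h=12, h2=12, slot 12 occupied -> index 11.
Insert 558: h=12, h2=7, slot 12 occupied -> index 6.
Insert 451: h=9, h2=8, slot 9 occupied -> index 4.
Insert 701: h=12, h2=6, slot 12 occupied -> index 5.
Insert 272: h=12, h2=9, slot 12 occupied -> index 8.
Table: [-, -, -, -, 451, 701, 558, -, 272, 516, -, 311, 571]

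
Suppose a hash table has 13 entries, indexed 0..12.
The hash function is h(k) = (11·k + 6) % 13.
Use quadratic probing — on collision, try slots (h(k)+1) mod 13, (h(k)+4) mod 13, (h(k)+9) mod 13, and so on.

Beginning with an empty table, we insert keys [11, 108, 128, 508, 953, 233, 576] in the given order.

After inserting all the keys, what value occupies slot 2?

576

11: h=10 => slot 10
108: h=11 => slot 11
128: h=10, probe 10,11,1 => slot 1
508: h=4 => slot 4
953: h=11, probe 11,12 => slot 12
233: h=8 => slot 8
576: h=11, probe 11,12,2 => slot 2
Table: [_, 128, 576, _, 508, _, _, _, 233, _, 11, 108, 953]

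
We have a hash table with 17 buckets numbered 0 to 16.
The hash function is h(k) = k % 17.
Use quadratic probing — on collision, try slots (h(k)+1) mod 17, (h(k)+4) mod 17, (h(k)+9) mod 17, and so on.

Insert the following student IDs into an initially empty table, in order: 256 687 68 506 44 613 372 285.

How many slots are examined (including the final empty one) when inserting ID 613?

Insert 256: h=1, slot 1 empty → index 1.
Insert 687: h=7, slot 7 empty → index 7.
Insert 68: h=0, slot 0 empty → index 0.
Insert 506: h=13, slot 13 empty → index 13.
Insert 44: h=10, slot 10 empty → index 10.
Insert 613: h=1, slot 1 occupied → index 2.
Insert 372: h=15, slot 15 empty → index 15.
Insert 285: h=13, slot 13 occupied → index 14.
Table: [68, 256, 613, _, _, _, _, 687, _, _, 44, _, _, 506, 285, 372, _]

2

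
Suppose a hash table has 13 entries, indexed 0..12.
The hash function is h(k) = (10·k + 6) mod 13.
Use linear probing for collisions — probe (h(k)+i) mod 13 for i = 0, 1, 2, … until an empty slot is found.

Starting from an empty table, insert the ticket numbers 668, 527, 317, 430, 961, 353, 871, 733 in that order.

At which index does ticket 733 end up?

668: h=4 => slot 4
527: h=11 => slot 11
317: h=4, probe 4,5 => slot 5
430: h=3 => slot 3
961: h=9 => slot 9
353: h=0 => slot 0
871: h=6 => slot 6
733: h=4, probe 4,5,6,7 => slot 7
Table: [353, —, —, 430, 668, 317, 871, 733, —, 961, —, 527, —]

7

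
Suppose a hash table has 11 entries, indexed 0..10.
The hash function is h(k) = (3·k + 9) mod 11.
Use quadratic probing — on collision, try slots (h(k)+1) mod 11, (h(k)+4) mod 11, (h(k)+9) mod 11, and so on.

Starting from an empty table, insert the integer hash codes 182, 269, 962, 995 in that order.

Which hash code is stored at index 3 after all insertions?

962

182: h=5 => slot 5
269: h=2 => slot 2
962: h=2, probe 2,3 => slot 3
995: h=2, probe 2,3,6 => slot 6
Table: [., ., 269, 962, ., 182, 995, ., ., ., .]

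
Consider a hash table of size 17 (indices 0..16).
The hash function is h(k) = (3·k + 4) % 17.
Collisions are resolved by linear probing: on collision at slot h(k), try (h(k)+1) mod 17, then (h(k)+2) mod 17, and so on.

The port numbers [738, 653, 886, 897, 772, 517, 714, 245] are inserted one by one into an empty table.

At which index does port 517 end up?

13

Insert 738: h=8, slot 8 empty -> index 8.
Insert 653: h=8, slot 8 occupied -> index 9.
Insert 886: h=10, slot 10 empty -> index 10.
Insert 897: h=9, slots 9,10 occupied -> index 11.
Insert 772: h=8, slots 8,9,10,11 occupied -> index 12.
Insert 517: h=8, slots 8,9,10,11,12 occupied -> index 13.
Insert 714: h=4, slot 4 empty -> index 4.
Insert 245: h=8, slots 8,9,10,11,12,13 occupied -> index 14.
Table: [., ., ., ., 714, ., ., ., 738, 653, 886, 897, 772, 517, 245, ., .]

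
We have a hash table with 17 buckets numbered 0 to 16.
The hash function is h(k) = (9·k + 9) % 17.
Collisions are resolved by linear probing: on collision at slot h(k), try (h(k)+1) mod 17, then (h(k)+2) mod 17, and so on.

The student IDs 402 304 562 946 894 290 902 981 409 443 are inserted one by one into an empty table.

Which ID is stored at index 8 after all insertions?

402 hashes to 6; slot 6 is free => place at 6.
304 hashes to 8; slot 8 is free => place at 8.
562 hashes to 1; slot 1 is free => place at 1.
946 hashes to 6; 6 taken => place at 7.
894 hashes to 14; slot 14 is free => place at 14.
290 hashes to 1; 1 taken => place at 2.
902 hashes to 1; 1,2 taken => place at 3.
981 hashes to 15; slot 15 is free => place at 15.
409 hashes to 1; 1,2,3 taken => place at 4.
443 hashes to 1; 1,2,3,4 taken => place at 5.
Table: [_, 562, 290, 902, 409, 443, 402, 946, 304, _, _, _, _, _, 894, 981, _]

304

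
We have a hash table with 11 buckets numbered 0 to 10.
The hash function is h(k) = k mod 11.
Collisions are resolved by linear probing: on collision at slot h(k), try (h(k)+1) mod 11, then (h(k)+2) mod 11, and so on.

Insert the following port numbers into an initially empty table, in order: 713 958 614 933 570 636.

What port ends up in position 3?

Insert 713: h=9, slot 9 empty => index 9.
Insert 958: h=1, slot 1 empty => index 1.
Insert 614: h=9, slot 9 occupied => index 10.
Insert 933: h=9, slots 9,10 occupied => index 0.
Insert 570: h=9, slots 9,10,0,1 occupied => index 2.
Insert 636: h=9, slots 9,10,0,1,2 occupied => index 3.
Table: [933, 958, 570, 636, _, _, _, _, _, 713, 614]

636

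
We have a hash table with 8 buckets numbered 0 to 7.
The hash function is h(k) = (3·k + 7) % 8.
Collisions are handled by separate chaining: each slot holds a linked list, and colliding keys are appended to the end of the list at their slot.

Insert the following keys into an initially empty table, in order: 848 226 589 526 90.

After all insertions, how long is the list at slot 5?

2

Insert 848: h=7, bucket 7 empty → new chain.
Insert 226: h=5, bucket 5 empty → new chain.
Insert 589: h=6, bucket 6 empty → new chain.
Insert 526: h=1, bucket 1 empty → new chain.
Insert 90: h=5, bucket 5 nonempty → append to chain.
Final buckets:
0: -
1: 526
2: -
3: -
4: -
5: 226 -> 90
6: 589
7: 848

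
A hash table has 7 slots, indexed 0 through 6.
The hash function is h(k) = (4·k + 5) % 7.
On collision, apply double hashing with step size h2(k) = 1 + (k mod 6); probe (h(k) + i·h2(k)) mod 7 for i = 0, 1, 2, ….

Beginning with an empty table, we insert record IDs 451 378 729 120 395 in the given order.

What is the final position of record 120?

4

451: h=3 => slot 3
378: h=5 => slot 5
729: h=2 => slot 2
120: h=2, h2=1, probe 2,3,4 => slot 4
395: h=3, h2=6, probe 3,2,1 => slot 1
Table: [., 395, 729, 451, 120, 378, .]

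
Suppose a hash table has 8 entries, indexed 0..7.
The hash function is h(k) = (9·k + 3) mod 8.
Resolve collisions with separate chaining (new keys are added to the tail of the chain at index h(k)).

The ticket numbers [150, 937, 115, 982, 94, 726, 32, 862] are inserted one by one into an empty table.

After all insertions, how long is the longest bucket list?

Insert 150: h=1, bucket 1 empty -> new chain.
Insert 937: h=4, bucket 4 empty -> new chain.
Insert 115: h=6, bucket 6 empty -> new chain.
Insert 982: h=1, bucket 1 nonempty -> append to chain.
Insert 94: h=1, bucket 1 nonempty -> append to chain.
Insert 726: h=1, bucket 1 nonempty -> append to chain.
Insert 32: h=3, bucket 3 empty -> new chain.
Insert 862: h=1, bucket 1 nonempty -> append to chain.
Final buckets:
0: —
1: 150 -> 982 -> 94 -> 726 -> 862
2: —
3: 32
4: 937
5: —
6: 115
7: —

5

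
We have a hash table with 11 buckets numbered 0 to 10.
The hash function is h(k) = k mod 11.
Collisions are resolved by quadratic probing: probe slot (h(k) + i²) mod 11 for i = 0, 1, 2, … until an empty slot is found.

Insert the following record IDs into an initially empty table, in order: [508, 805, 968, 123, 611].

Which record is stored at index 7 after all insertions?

508 hashes to 2; slot 2 is free -> place at 2.
805 hashes to 2; 2 taken -> place at 3.
968 hashes to 0; slot 0 is free -> place at 0.
123 hashes to 2; 2,3 taken -> place at 6.
611 hashes to 6; 6 taken -> place at 7.
Table: [968, -, 508, 805, -, -, 123, 611, -, -, -]

611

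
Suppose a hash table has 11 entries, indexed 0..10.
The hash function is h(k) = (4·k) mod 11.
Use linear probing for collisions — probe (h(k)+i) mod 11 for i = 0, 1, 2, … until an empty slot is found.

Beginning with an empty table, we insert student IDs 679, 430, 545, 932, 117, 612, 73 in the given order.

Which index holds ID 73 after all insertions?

8

Insert 679: h=10, slot 10 empty -> index 10.
Insert 430: h=4, slot 4 empty -> index 4.
Insert 545: h=2, slot 2 empty -> index 2.
Insert 932: h=10, slot 10 occupied -> index 0.
Insert 117: h=6, slot 6 empty -> index 6.
Insert 612: h=6, slot 6 occupied -> index 7.
Insert 73: h=6, slots 6,7 occupied -> index 8.
Table: [932, —, 545, —, 430, —, 117, 612, 73, —, 679]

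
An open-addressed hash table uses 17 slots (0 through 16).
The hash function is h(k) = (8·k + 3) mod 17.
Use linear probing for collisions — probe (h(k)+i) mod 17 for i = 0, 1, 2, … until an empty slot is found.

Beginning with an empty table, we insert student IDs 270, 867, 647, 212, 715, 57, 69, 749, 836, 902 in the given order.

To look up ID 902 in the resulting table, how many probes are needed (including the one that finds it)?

270 hashes to 4; slot 4 is free -> place at 4.
867 hashes to 3; slot 3 is free -> place at 3.
647 hashes to 11; slot 11 is free -> place at 11.
212 hashes to 16; slot 16 is free -> place at 16.
715 hashes to 11; 11 taken -> place at 12.
57 hashes to 0; slot 0 is free -> place at 0.
69 hashes to 11; 11,12 taken -> place at 13.
749 hashes to 11; 11,12,13 taken -> place at 14.
836 hashes to 10; slot 10 is free -> place at 10.
902 hashes to 11; 11,12,13,14 taken -> place at 15.
Table: [57, -, -, 867, 270, -, -, -, -, -, 836, 647, 715, 69, 749, 902, 212]
Lookup 902: h=11, probe 11,12,13,14,15 → found at 15.

5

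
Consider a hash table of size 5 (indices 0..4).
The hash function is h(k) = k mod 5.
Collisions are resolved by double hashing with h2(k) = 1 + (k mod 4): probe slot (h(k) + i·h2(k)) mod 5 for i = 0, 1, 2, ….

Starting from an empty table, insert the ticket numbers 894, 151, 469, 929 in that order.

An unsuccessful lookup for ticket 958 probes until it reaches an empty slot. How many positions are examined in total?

4

894 hashes to 4; slot 4 is free → place at 4.
151 hashes to 1; slot 1 is free → place at 1.
469 hashes to 4, h2=2; 4,1 taken → place at 3.
929 hashes to 4, h2=2; 4,1,3 taken → place at 0.
Table: [929, 151, ∅, 469, 894]
Lookup 958: h=3, h2=3, probe 3,1,4,2 → slot 2 empty, not found.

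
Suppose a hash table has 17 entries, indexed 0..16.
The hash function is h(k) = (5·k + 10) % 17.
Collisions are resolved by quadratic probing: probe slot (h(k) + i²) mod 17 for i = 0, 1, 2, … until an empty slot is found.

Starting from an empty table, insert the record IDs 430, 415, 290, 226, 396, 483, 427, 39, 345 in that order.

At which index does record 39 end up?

10

Insert 430: h=1, slot 1 empty => index 1.
Insert 415: h=11, slot 11 empty => index 11.
Insert 290: h=15, slot 15 empty => index 15.
Insert 226: h=1, slot 1 occupied => index 2.
Insert 396: h=1, slots 1,2 occupied => index 5.
Insert 483: h=11, slot 11 occupied => index 12.
Insert 427: h=3, slot 3 empty => index 3.
Insert 39: h=1, slots 1,2,5 occupied => index 10.
Insert 345: h=1, slots 1,2,5,10 occupied => index 0.
Table: [345, 430, 226, 427, -, 396, -, -, -, -, 39, 415, 483, -, -, 290, -]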